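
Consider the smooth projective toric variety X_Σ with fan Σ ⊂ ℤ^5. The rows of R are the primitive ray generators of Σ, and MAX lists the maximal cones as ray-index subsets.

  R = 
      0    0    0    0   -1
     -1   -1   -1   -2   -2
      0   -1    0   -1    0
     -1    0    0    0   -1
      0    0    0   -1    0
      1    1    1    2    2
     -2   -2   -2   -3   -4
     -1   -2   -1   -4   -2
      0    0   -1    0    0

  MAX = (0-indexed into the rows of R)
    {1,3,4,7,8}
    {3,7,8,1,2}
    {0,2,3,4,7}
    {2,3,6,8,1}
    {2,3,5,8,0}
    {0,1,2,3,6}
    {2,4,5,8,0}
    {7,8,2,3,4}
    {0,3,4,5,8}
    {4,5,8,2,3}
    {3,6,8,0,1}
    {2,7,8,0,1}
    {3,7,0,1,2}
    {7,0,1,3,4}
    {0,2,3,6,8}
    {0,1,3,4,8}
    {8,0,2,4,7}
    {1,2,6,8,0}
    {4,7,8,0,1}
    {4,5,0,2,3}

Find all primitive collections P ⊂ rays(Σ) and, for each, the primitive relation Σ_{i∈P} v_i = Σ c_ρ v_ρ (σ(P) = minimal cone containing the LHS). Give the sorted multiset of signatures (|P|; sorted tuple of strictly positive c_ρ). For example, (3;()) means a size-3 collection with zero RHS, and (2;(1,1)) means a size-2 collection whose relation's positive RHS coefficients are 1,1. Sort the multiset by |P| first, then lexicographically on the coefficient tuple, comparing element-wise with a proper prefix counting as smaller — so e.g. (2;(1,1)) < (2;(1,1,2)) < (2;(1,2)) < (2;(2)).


Primitive collections (9):

  {1,5}:  v_{1} + v_{5} = 0  so sig = (2;())
  {5,7}:  v_{5} + v_{7} = v_{2} + v_{4}  so sig = (2;(1,1))
  {5,6}:  v_{5} + v_{6} = v_{0} + v_{2} + v_{3} + v_{8}  so sig = (2;(1,1,1,1))
  {6,7}:  v_{6} + v_{7} = 3·v_{1} + v_{2}  so sig = (2;(1,3))
  {4,6}:  v_{4} + v_{6} = 2·v_{1}  so sig = (2;(2))
  {1,2,4}:  v_{1} + v_{2} + v_{4} = v_{7}  so sig = (3;(1))
  {0,3,7,8}:  v_{0} + v_{3} + v_{7} + v_{8} = 2·v_{1}  so sig = (4;(2))
  {0,1,2,3,8}:  v_{0} + v_{1} + v_{2} + v_{3} + v_{8} = v_{6}  so sig = (5;(1))
  {0,2,3,4,8}:  v_{0} + v_{2} + v_{3} + v_{4} + v_{8} = v_{1}  so sig = (5;(1))

so the primitive-relation signature multiset is
{ (2;()),  (2;(1,1)),  (2;(1,1,1,1)),  (2;(1,3)),  (2;(2)),  (3;(1)),  (4;(2)),  (5;(1)) ×2 }


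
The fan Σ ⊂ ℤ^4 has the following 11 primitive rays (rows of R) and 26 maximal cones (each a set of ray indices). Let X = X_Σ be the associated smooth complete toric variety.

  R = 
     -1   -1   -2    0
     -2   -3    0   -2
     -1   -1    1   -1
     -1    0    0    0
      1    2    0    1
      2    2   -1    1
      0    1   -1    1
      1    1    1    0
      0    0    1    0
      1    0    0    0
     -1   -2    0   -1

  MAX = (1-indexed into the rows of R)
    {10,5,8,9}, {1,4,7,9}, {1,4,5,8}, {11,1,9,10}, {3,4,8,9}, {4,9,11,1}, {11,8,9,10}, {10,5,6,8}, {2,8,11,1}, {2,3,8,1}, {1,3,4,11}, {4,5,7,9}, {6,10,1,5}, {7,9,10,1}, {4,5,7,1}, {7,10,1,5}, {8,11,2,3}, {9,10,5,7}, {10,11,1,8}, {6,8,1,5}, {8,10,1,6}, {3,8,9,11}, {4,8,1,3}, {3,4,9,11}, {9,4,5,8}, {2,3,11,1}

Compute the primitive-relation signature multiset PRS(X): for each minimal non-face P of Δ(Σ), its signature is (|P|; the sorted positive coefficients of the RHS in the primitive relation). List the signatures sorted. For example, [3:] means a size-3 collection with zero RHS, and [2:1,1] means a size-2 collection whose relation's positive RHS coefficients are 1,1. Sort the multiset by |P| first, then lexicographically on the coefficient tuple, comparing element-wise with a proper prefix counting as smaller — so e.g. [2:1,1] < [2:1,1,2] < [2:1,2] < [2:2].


Δ(Σ) — 11 vertices, 24 min non-faces:

  • {4,10}:  v_{4} + v_{10} = 0 ; sig = [2:]
  • {5,11}:  v_{5} + v_{11} = 0 ; sig = [2:]
  • {3,7}:  v_{3} + v_{7} = v_{4} ; sig = [2:1]
  • {7,8}:  v_{7} + v_{8} = v_{5} ; sig = [2:1]
  • {2,7}:  v_{2} + v_{7} = v_{1} + v_{3} ; sig = [2:1,1]
  • {2,9}:  v_{2} + v_{9} = v_{3} + v_{11} ; sig = [2:1,1]
  • {3,5}:  v_{3} + v_{5} = v_{4} + v_{8} ; sig = [2:1,1]
  • {3,10}:  v_{3} + v_{10} = v_{8} + v_{11} ; sig = [2:1,1]
  • {6,9}:  v_{6} + v_{9} = v_{5} + v_{10} ; sig = [2:1,1]
  • {7,11}:  v_{7} + v_{11} = v_{1} + v_{9} ; sig = [2:1,1]
  • {2,5}:  v_{2} + v_{5} = v_{1} + v_{3} + v_{8} ; sig = [2:1,1,1]
  • {4,6}:  v_{4} + v_{6} = v_{1} + v_{5} + v_{8} ; sig = [2:1,1,1]
  • {6,11}:  v_{6} + v_{11} = v_{1} + v_{8} + v_{10} ; sig = [2:1,1,1]
  • {6,7}:  v_{6} + v_{7} = v_{1} + 2·v_{5} + v_{10} ; sig = [2:1,1,2]
  • {2,4}:  v_{2} + v_{4} = v_{1} + 2·v_{3} ; sig = [2:1,2]
  • {3,6}:  v_{3} + v_{6} = v_{1} + 2·v_{8} ; sig = [2:1,2]
  • {2,10}:  v_{2} + v_{10} = v_{1} + 2·v_{8} + 2·v_{11} ; sig = [2:1,2,2]
  • {2,6}:  v_{2} + v_{6} = 2·v_{1} + 3·v_{8} + v_{11} ; sig = [2:1,2,3]
  • {1,8,9}:  v_{1} + v_{8} + v_{9} = 0 ; sig = [3:]
  • {1,5,9}:  v_{1} + v_{5} + v_{9} = v_{7} ; sig = [3:1]
  • {4,8,11}:  v_{4} + v_{8} + v_{11} = v_{3} ; sig = [3:1]
  • {1,3,9}:  v_{1} + v_{3} + v_{9} = v_{4} + v_{11} ; sig = [3:1,1]
  • {1,3,8,11}:  v_{1} + v_{3} + v_{8} + v_{11} = v_{2} ; sig = [4:1]
  • {1,5,8,10}:  v_{1} + v_{5} + v_{8} + v_{10} = v_{6} ; sig = [4:1]

Signatures (|P|; sorted positive RHS coefficients), sorted:
[[2:], [2:], [2:1], [2:1], [2:1,1], [2:1,1], [2:1,1], [2:1,1], [2:1,1], [2:1,1], [2:1,1,1], [2:1,1,1], [2:1,1,1], [2:1,1,2], [2:1,2], [2:1,2], [2:1,2,2], [2:1,2,3], [3:], [3:1], [3:1], [3:1,1], [4:1], [4:1]]


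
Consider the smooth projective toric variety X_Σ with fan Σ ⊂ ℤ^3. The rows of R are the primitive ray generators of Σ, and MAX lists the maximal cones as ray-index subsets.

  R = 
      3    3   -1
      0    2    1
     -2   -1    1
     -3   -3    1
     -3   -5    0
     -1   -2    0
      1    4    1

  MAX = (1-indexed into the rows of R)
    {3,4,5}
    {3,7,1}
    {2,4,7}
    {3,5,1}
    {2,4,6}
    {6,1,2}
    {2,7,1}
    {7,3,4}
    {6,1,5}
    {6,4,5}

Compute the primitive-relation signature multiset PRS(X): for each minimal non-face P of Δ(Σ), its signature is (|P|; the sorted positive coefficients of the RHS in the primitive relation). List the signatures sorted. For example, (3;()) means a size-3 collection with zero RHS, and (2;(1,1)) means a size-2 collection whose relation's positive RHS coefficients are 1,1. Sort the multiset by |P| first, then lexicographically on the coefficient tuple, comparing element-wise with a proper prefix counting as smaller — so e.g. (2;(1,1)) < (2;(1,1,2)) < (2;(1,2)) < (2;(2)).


|primitive collections| = 6. Relations:

  {1,4}:  v_{1} + v_{4} = 0  ⇒ sig = (2;())
  {2,5}:  v_{2} + v_{5} = v_{4}  ⇒ sig = (2;(1))
  {3,6}:  v_{3} + v_{6} = v_{4}  ⇒ sig = (2;(1))
  {5,7}:  v_{5} + v_{7} = v_{3}  ⇒ sig = (2;(1))
  {6,7}:  v_{6} + v_{7} = v_{2}  ⇒ sig = (2;(1))
  {2,3}:  v_{2} + v_{3} = v_{4} + v_{7}  ⇒ sig = (2;(1,1))

so the primitive-relation signature multiset is
{ (2;()),  (2;(1)) ×4,  (2;(1,1)) }


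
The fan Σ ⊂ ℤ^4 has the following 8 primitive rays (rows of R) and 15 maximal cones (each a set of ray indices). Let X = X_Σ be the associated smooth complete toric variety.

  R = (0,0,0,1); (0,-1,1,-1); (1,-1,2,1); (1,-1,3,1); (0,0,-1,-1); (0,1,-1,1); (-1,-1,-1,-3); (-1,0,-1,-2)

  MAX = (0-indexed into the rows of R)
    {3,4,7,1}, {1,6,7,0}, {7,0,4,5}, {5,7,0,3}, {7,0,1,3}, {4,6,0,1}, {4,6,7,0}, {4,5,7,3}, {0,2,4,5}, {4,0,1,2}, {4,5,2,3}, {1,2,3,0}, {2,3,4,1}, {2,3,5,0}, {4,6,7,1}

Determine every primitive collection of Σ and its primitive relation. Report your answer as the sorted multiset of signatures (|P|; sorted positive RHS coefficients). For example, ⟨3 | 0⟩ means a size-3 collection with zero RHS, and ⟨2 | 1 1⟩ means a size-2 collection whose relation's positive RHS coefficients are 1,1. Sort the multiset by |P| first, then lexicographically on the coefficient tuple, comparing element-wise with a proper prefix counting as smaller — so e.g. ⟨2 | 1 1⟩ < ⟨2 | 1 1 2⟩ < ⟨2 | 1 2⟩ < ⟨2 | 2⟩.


|primitive collections| = 7. Relations:

  P={1,5}:  v_{1} + v_{5} = 0  ⟹  sig = ⟨2 | 0⟩
  P={2,7}:  v_{2} + v_{7} = v_{1}  ⟹  sig = ⟨2 | 1⟩
  P={5,6}:  v_{5} + v_{6} = v_{0} + v_{4} + v_{7}  ⟹  sig = ⟨2 | 1 1 1⟩
  P={2,6}:  v_{2} + v_{6} = v_{0} + 2·v_{1} + v_{4}  ⟹  sig = ⟨2 | 1 1 2⟩
  P={3,6}:  v_{3} + v_{6} = 2·v_{1}  ⟹  sig = ⟨2 | 2⟩
  P={0,3,4}:  v_{0} + v_{3} + v_{4} = v_{2}  ⟹  sig = ⟨3 | 1⟩
  P={0,1,4,7}:  v_{0} + v_{1} + v_{4} + v_{7} = v_{6}  ⟹  sig = ⟨4 | 1⟩

so the primitive-relation signature multiset is
{ ⟨2 | 0⟩,  ⟨2 | 1⟩,  ⟨2 | 1 1 1⟩,  ⟨2 | 1 1 2⟩,  ⟨2 | 2⟩,  ⟨3 | 1⟩,  ⟨4 | 1⟩ }


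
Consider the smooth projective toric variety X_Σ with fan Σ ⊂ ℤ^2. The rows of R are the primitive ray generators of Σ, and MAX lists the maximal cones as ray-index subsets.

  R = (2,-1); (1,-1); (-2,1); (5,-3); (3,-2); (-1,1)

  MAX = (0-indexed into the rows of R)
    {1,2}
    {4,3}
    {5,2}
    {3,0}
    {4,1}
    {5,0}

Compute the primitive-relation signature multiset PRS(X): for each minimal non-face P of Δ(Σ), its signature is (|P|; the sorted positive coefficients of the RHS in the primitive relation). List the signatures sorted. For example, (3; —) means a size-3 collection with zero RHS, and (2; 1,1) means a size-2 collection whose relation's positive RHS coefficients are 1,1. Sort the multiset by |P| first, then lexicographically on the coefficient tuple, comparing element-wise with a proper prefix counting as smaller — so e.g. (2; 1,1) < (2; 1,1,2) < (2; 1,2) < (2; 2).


9 collections generate NE(X_Σ); each relation:

  • {0,2}:  v_{0} + v_{2} = 0 — sig = (2; —)
  • {1,5}:  v_{1} + v_{5} = 0 — sig = (2; —)
  • {0,1}:  v_{0} + v_{1} = v_{4} — sig = (2; 1)
  • {0,4}:  v_{0} + v_{4} = v_{3} — sig = (2; 1)
  • {2,3}:  v_{2} + v_{3} = v_{4} — sig = (2; 1)
  • {2,4}:  v_{2} + v_{4} = v_{1} — sig = (2; 1)
  • {4,5}:  v_{4} + v_{5} = v_{0} — sig = (2; 1)
  • {1,3}:  v_{1} + v_{3} = 2·v_{4} — sig = (2; 2)
  • {3,5}:  v_{3} + v_{5} = 2·v_{0} — sig = (2; 2)

Sorted signature multiset PRS(X):
[(2; —), (2; —), (2; 1), (2; 1), (2; 1), (2; 1), (2; 1), (2; 2), (2; 2)]


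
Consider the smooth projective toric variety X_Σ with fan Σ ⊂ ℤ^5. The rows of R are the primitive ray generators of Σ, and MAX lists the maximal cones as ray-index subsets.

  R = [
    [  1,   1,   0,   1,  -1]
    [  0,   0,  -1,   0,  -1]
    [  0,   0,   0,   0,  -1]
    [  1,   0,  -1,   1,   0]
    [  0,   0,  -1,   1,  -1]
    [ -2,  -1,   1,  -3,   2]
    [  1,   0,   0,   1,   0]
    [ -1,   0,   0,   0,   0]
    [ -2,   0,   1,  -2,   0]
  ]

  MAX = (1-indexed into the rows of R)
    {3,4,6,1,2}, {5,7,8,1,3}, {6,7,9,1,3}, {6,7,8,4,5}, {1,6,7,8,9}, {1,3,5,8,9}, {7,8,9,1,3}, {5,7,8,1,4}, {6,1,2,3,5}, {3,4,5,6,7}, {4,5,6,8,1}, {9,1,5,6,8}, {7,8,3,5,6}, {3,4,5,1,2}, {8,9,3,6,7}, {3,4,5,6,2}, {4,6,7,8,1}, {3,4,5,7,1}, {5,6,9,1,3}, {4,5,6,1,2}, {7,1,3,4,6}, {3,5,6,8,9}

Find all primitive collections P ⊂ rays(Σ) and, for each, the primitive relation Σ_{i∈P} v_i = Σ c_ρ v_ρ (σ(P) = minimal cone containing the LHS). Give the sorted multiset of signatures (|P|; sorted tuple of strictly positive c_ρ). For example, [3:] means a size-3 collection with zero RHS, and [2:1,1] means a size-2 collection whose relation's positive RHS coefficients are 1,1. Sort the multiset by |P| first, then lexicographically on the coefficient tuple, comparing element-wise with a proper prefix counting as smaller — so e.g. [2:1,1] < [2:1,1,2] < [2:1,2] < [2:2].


|primitive collections| = 9. Relations:

  P = {2,7}:  v_{2} + v_{7} = v_{3} + v_{4}  ⟹  sig = [2:1,1]
  P = {4,9}:  v_{4} + v_{9} = v_{1} + v_{5} + v_{6}  ⟹  sig = [2:1,1,1]
  P = {2,8}:  v_{2} + v_{8} = v_{1} + 2·v_{5} + v_{6}  ⟹  sig = [2:1,1,2]
  P = {2,9}:  v_{2} + v_{9} = 2·v_{1} + v_{3} + 2·v_{5} + 2·v_{6}  ⟹  sig = [2:1,2,2,2]
  P = {3,4,8}:  v_{3} + v_{4} + v_{8} = v_{5}  ⟹  sig = [3:1]
  P = {5,7,9}:  v_{5} + v_{7} + v_{9} = v_{3} + v_{8}  ⟹  sig = [3:1,1]
  P = {1,5,6,7}:  v_{1} + v_{5} + v_{6} + v_{7} = 0  ⟹  sig = [4:]
  P = {1,3,6,8}:  v_{1} + v_{3} + v_{6} + v_{8} = v_{9}  ⟹  sig = [4:1]
  P = {1,3,4,5,6}:  v_{1} + v_{3} + v_{4} + v_{5} + v_{6} = v_{2}  ⟹  sig = [5:1]

Sorted signature multiset PRS(X):
    [2:1,1]
    [2:1,1,1]
    [2:1,1,2]
    [2:1,2,2,2]
    [3:1]
    [3:1,1]
    [4:]
    [4:1]
    [5:1]


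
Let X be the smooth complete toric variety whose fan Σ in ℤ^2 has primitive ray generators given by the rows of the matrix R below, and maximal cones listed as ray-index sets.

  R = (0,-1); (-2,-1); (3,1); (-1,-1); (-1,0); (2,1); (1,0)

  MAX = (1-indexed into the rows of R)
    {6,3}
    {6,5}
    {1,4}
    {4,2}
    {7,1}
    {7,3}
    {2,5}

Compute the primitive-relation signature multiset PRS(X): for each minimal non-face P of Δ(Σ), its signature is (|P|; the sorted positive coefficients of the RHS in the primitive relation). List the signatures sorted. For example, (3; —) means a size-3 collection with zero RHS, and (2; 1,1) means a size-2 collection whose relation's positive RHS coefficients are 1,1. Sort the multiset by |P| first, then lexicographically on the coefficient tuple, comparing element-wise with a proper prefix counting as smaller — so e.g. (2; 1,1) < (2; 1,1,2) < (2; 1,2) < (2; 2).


The 14 primitive collections of Σ (r=7, n=2):

  P={2,6}:  v_{2} + v_{6} = 0  →  sig = (2; —)
  P={5,7}:  v_{5} + v_{7} = 0  →  sig = (2; —)
  P={1,5}:  v_{1} + v_{5} = v_{4}  →  sig = (2; 1)
  P={2,3}:  v_{2} + v_{3} = v_{7}  →  sig = (2; 1)
  P={2,7}:  v_{2} + v_{7} = v_{4}  →  sig = (2; 1)
  P={3,5}:  v_{3} + v_{5} = v_{6}  →  sig = (2; 1)
  P={4,5}:  v_{4} + v_{5} = v_{2}  →  sig = (2; 1)
  P={4,6}:  v_{4} + v_{6} = v_{7}  →  sig = (2; 1)
  P={4,7}:  v_{4} + v_{7} = v_{1}  →  sig = (2; 1)
  P={6,7}:  v_{6} + v_{7} = v_{3}  →  sig = (2; 1)
  P={1,2}:  v_{1} + v_{2} = 2·v_{4}  →  sig = (2; 2)
  P={1,6}:  v_{1} + v_{6} = 2·v_{7}  →  sig = (2; 2)
  P={3,4}:  v_{3} + v_{4} = 2·v_{7}  →  sig = (2; 2)
  P={1,3}:  v_{1} + v_{3} = 3·v_{7}  →  sig = (2; 3)

Signatures (|P|; sorted positive RHS coefficients), sorted:
[(2; —), (2; —), (2; 1), (2; 1), (2; 1), (2; 1), (2; 1), (2; 1), (2; 1), (2; 1), (2; 2), (2; 2), (2; 2), (2; 3)]


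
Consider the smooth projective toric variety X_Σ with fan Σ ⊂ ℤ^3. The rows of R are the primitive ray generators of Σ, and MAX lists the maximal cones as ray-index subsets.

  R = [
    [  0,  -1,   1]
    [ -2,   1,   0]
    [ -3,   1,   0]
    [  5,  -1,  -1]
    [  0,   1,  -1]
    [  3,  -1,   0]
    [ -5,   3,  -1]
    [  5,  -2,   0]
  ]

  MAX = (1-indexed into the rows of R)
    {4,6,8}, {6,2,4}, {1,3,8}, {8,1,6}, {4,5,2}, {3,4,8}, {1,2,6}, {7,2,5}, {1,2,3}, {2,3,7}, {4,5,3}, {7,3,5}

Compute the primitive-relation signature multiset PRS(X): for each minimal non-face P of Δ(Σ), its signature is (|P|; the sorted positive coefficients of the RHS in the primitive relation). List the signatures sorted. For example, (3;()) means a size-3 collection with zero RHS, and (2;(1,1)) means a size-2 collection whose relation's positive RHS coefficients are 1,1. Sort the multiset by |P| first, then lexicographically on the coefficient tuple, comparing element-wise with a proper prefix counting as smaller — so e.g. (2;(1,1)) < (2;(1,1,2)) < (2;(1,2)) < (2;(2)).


12 minimal non-faces of Δ(Σ) (on 8 rays):

  P={1,5}:  v_{1} + v_{5} = 0  so sig = (2;())
  P={3,6}:  v_{3} + v_{6} = 0  so sig = (2;())
  P={1,4}:  v_{1} + v_{4} = v_{8}  so sig = (2;(1))
  P={2,8}:  v_{2} + v_{8} = v_{6}  so sig = (2;(1))
  P={5,8}:  v_{5} + v_{8} = v_{4}  so sig = (2;(1))
  P={7,8}:  v_{7} + v_{8} = v_{5}  so sig = (2;(1))
  P={1,7}:  v_{1} + v_{7} = v_{2} + v_{3}  so sig = (2;(1,1))
  P={5,6}:  v_{5} + v_{6} = v_{2} + v_{4}  so sig = (2;(1,1))
  P={6,7}:  v_{6} + v_{7} = v_{2} + v_{5}  so sig = (2;(1,1))
  P={4,7}:  v_{4} + v_{7} = 2·v_{5}  so sig = (2;(2))
  P={2,3,4}:  v_{2} + v_{3} + v_{4} = v_{5}  so sig = (3;(1))
  P={2,3,5}:  v_{2} + v_{3} + v_{5} = v_{7}  so sig = (3;(1))

so the primitive-relation signature multiset is
    |P|=2: 10 collections, coeffs (), (), (1), (1), (1), (1), (1,1), (1,1), (1,1), (2)
    |P|=3: 2 collections, coeffs (1), (1)


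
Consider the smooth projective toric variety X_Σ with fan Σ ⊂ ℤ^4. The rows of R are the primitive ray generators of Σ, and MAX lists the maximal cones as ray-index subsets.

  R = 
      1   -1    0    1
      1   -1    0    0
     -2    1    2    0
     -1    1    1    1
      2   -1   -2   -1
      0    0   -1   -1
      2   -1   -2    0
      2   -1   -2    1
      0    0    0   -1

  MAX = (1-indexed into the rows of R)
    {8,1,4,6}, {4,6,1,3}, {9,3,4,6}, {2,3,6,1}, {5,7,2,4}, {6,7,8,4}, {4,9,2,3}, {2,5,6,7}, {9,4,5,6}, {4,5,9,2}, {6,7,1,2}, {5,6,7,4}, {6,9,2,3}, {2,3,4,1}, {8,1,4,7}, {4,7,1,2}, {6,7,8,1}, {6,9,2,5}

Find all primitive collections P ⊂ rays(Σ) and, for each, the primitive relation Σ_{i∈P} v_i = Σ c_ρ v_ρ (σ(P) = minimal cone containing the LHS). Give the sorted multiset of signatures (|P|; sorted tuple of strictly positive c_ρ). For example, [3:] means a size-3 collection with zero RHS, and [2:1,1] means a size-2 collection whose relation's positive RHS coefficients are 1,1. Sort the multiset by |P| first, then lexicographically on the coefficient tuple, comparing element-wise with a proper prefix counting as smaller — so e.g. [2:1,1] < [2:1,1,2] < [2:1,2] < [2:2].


Minimal non-faces — 11 found among 9 rays, 18 max cones:

  • {3,7}:  v_{3} + v_{7} = 0  ⟹  sig = [2:]
  • {1,9}:  v_{1} + v_{9} = v_{2}  ⟹  sig = [2:1]
  • {3,5}:  v_{3} + v_{5} = v_{9}  ⟹  sig = [2:1]
  • {7,9}:  v_{7} + v_{9} = v_{5}  ⟹  sig = [2:1]
  • {8,9}:  v_{8} + v_{9} = v_{7}  ⟹  sig = [2:1]
  • {1,5}:  v_{1} + v_{5} = v_{2} + v_{7}  ⟹  sig = [2:1,1]
  • {2,8}:  v_{2} + v_{8} = v_{1} + v_{7}  ⟹  sig = [2:1,1]
  • {3,8}:  v_{3} + v_{8} = v_{1} + v_{4} + v_{6}  ⟹  sig = [2:1,1,1]
  • {5,8}:  v_{5} + v_{8} = 2·v_{7}  ⟹  sig = [2:2]
  • {2,4,6}:  v_{2} + v_{4} + v_{6} = 0  ⟹  sig = [3:]
  • {1,4,6,7}:  v_{1} + v_{4} + v_{6} + v_{7} = v_{8}  ⟹  sig = [4:1]

Signatures (|P|; sorted positive RHS coefficients), sorted:
{ [2:],  [2:1] ×4,  [2:1,1] ×2,  [2:1,1,1],  [2:2],  [3:],  [4:1] }


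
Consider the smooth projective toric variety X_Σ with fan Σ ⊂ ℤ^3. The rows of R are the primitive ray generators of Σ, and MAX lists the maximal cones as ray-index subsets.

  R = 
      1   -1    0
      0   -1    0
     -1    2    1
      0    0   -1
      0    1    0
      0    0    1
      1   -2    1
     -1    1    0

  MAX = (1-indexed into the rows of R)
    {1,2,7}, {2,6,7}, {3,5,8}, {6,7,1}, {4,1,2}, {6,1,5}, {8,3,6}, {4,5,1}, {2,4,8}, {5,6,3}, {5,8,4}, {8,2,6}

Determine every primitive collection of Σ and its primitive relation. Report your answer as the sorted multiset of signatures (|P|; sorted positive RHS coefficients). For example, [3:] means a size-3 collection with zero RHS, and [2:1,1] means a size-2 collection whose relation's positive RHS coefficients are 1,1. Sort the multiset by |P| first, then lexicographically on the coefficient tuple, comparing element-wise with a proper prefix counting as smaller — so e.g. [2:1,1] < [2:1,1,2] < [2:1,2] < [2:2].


|primitive collections| = 12. Relations:

  {1,8}:  v_{1} + v_{8} = 0  ⟹  sig = [2:]
  {2,5}:  v_{2} + v_{5} = 0  ⟹  sig = [2:]
  {4,6}:  v_{4} + v_{6} = 0  ⟹  sig = [2:]
  {1,3}:  v_{1} + v_{3} = v_{5} + v_{6}  ⟹  sig = [2:1,1]
  {2,3}:  v_{2} + v_{3} = v_{6} + v_{8}  ⟹  sig = [2:1,1]
  {3,4}:  v_{3} + v_{4} = v_{5} + v_{8}  ⟹  sig = [2:1,1]
  {4,7}:  v_{4} + v_{7} = v_{1} + v_{2}  ⟹  sig = [2:1,1]
  {5,7}:  v_{5} + v_{7} = v_{1} + v_{6}  ⟹  sig = [2:1,1]
  {7,8}:  v_{7} + v_{8} = v_{2} + v_{6}  ⟹  sig = [2:1,1]
  {3,7}:  v_{3} + v_{7} = 2·v_{6}  ⟹  sig = [2:2]
  {1,2,6}:  v_{1} + v_{2} + v_{6} = v_{7}  ⟹  sig = [3:1]
  {5,6,8}:  v_{5} + v_{6} + v_{8} = v_{3}  ⟹  sig = [3:1]

Sorted signature multiset PRS(X):
    |P|=2: 10 collections, coeffs (), (), (), (1,1), (1,1), (1,1), (1,1), (1,1), (1,1), (2)
    |P|=3: 2 collections, coeffs (1), (1)


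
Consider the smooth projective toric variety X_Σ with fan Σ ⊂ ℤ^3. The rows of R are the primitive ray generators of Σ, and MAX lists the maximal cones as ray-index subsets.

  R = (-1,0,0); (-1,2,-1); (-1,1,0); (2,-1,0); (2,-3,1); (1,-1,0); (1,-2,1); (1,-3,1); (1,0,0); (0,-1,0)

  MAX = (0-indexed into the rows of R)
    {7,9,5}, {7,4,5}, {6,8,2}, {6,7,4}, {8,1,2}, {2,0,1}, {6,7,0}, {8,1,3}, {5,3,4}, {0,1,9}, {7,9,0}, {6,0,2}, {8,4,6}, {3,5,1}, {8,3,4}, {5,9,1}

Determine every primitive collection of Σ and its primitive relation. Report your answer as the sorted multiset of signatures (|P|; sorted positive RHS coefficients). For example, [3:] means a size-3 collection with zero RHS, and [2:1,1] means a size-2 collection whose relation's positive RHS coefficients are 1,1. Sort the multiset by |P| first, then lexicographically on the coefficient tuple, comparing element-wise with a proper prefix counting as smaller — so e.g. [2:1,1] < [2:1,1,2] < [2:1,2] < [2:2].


Primitive collections (21):

  {0,8}:  v_{0} + v_{8} = 0 — sig = [2:]
  {1,6}:  v_{1} + v_{6} = 0 — sig = [2:]
  {2,5}:  v_{2} + v_{5} = 0 — sig = [2:]
  {0,3}:  v_{0} + v_{3} = v_{5} — sig = [2:1]
  {0,4}:  v_{0} + v_{4} = v_{7} — sig = [2:1]
  {0,5}:  v_{0} + v_{5} = v_{9} — sig = [2:1]
  {1,4}:  v_{1} + v_{4} = v_{5} — sig = [2:1]
  {1,7}:  v_{1} + v_{7} = v_{9} — sig = [2:1]
  {2,3}:  v_{2} + v_{3} = v_{8} — sig = [2:1]
  {2,4}:  v_{2} + v_{4} = v_{6} — sig = [2:1]
  {2,9}:  v_{2} + v_{9} = v_{0} — sig = [2:1]
  {5,6}:  v_{5} + v_{6} = v_{4} — sig = [2:1]
  {5,8}:  v_{5} + v_{8} = v_{3} — sig = [2:1]
  {6,9}:  v_{6} + v_{9} = v_{7} — sig = [2:1]
  {7,8}:  v_{7} + v_{8} = v_{4} — sig = [2:1]
  {8,9}:  v_{8} + v_{9} = v_{5} — sig = [2:1]
  {2,7}:  v_{2} + v_{7} = v_{0} + v_{6} — sig = [2:1,1]
  {3,6}:  v_{3} + v_{6} = v_{4} + v_{8} — sig = [2:1,1]
  {3,7}:  v_{3} + v_{7} = v_{4} + v_{5} — sig = [2:1,1]
  {4,9}:  v_{4} + v_{9} = v_{5} + v_{7} — sig = [2:1,1]
  {3,9}:  v_{3} + v_{9} = 2·v_{5} — sig = [2:2]

so the primitive-relation signature multiset is
{ [2:] ×3,  [2:1] ×13,  [2:1,1] ×4,  [2:2] }


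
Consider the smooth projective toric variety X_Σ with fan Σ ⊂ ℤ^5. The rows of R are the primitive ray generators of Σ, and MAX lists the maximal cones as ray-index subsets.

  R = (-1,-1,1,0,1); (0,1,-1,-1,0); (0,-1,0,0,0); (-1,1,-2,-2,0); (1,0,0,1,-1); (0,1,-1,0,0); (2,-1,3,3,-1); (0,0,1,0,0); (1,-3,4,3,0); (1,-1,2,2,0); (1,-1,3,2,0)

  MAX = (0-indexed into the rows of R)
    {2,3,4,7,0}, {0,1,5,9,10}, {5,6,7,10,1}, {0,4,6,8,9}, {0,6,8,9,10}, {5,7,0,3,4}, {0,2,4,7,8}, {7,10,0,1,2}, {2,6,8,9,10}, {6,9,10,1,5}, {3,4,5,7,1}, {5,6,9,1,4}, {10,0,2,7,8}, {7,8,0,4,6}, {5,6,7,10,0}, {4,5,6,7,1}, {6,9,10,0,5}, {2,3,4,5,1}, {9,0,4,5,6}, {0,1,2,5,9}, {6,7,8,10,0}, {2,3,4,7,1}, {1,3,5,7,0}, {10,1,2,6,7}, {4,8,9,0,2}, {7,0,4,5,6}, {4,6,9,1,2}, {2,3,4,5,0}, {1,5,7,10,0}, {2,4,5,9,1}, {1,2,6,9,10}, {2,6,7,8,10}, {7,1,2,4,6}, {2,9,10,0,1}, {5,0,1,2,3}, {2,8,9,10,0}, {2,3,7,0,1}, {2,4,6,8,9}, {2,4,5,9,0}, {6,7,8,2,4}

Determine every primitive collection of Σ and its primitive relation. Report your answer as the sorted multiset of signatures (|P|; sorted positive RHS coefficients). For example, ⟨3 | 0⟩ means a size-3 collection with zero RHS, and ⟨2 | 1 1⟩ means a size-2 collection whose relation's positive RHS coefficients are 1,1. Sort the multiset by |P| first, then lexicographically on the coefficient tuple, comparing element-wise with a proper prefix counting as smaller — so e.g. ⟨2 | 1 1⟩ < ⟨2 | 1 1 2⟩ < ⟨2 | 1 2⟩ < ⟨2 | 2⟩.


The 14 primitive collections of Σ (r=11, n=5):

  • {3,9}:  v_{3} + v_{9} = 0 — sig = ⟨2 | 0⟩
  • {3,10}:  v_{3} + v_{10} = v_{7} — sig = ⟨2 | 1⟩
  • {4,10}:  v_{4} + v_{10} = v_{6} — sig = ⟨2 | 1⟩
  • {7,9}:  v_{7} + v_{9} = v_{10} — sig = ⟨2 | 1⟩
  • {1,8}:  v_{1} + v_{8} = v_{2} + v_{10} — sig = ⟨2 | 1 1⟩
  • {3,6}:  v_{3} + v_{6} = v_{4} + v_{7} — sig = ⟨2 | 1 1⟩
  • {5,8}:  v_{5} + v_{8} = v_{0} + v_{4} + v_{9} — sig = ⟨2 | 1 1 1⟩
  • {3,8}:  v_{3} + v_{8} = v_{0} + v_{2} + v_{4} + v_{7} — sig = ⟨2 | 1 1 1 1⟩
  • {0,1,4}:  v_{0} + v_{1} + v_{4} = 0 — sig = ⟨3 | 0⟩
  • {2,5,7}:  v_{2} + v_{5} + v_{7} = 0 — sig = ⟨3 | 0⟩
  • {0,1,6}:  v_{0} + v_{1} + v_{6} = v_{10} — sig = ⟨3 | 1⟩
  • {0,2,6}:  v_{0} + v_{2} + v_{6} = v_{8} — sig = ⟨3 | 1⟩
  • {2,5,10}:  v_{2} + v_{5} + v_{10} = v_{9} — sig = ⟨3 | 1⟩
  • {2,5,6}:  v_{2} + v_{5} + v_{6} = v_{4} + v_{9} — sig = ⟨3 | 1 1⟩

Signatures (|P|; sorted positive RHS coefficients), sorted:
    ⟨2 | 0⟩
    ⟨2 | 1⟩
    ⟨2 | 1⟩
    ⟨2 | 1⟩
    ⟨2 | 1 1⟩
    ⟨2 | 1 1⟩
    ⟨2 | 1 1 1⟩
    ⟨2 | 1 1 1 1⟩
    ⟨3 | 0⟩
    ⟨3 | 0⟩
    ⟨3 | 1⟩
    ⟨3 | 1⟩
    ⟨3 | 1⟩
    ⟨3 | 1 1⟩


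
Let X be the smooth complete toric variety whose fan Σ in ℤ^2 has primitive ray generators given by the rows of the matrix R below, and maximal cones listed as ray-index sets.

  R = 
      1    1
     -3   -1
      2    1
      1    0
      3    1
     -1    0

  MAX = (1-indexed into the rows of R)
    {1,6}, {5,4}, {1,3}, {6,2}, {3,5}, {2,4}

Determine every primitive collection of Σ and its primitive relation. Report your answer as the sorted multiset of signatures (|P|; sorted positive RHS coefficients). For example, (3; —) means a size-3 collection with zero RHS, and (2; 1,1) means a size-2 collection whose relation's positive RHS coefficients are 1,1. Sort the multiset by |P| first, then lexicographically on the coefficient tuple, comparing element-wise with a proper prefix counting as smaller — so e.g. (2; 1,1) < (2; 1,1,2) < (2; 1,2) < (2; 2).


Minimal non-faces — 9 found among 6 rays, 6 max cones:

  • {2,5}:  v_{2} + v_{5} = 0  ⟹  sig = (2; —)
  • {4,6}:  v_{4} + v_{6} = 0  ⟹  sig = (2; —)
  • {1,4}:  v_{1} + v_{4} = v_{3}  ⟹  sig = (2; 1)
  • {2,3}:  v_{2} + v_{3} = v_{6}  ⟹  sig = (2; 1)
  • {3,4}:  v_{3} + v_{4} = v_{5}  ⟹  sig = (2; 1)
  • {3,6}:  v_{3} + v_{6} = v_{1}  ⟹  sig = (2; 1)
  • {5,6}:  v_{5} + v_{6} = v_{3}  ⟹  sig = (2; 1)
  • {1,2}:  v_{1} + v_{2} = 2·v_{6}  ⟹  sig = (2; 2)
  • {1,5}:  v_{1} + v_{5} = 2·v_{3}  ⟹  sig = (2; 2)

Signatures (|P|; sorted positive RHS coefficients), sorted:
[(2; —), (2; —), (2; 1), (2; 1), (2; 1), (2; 1), (2; 1), (2; 2), (2; 2)]


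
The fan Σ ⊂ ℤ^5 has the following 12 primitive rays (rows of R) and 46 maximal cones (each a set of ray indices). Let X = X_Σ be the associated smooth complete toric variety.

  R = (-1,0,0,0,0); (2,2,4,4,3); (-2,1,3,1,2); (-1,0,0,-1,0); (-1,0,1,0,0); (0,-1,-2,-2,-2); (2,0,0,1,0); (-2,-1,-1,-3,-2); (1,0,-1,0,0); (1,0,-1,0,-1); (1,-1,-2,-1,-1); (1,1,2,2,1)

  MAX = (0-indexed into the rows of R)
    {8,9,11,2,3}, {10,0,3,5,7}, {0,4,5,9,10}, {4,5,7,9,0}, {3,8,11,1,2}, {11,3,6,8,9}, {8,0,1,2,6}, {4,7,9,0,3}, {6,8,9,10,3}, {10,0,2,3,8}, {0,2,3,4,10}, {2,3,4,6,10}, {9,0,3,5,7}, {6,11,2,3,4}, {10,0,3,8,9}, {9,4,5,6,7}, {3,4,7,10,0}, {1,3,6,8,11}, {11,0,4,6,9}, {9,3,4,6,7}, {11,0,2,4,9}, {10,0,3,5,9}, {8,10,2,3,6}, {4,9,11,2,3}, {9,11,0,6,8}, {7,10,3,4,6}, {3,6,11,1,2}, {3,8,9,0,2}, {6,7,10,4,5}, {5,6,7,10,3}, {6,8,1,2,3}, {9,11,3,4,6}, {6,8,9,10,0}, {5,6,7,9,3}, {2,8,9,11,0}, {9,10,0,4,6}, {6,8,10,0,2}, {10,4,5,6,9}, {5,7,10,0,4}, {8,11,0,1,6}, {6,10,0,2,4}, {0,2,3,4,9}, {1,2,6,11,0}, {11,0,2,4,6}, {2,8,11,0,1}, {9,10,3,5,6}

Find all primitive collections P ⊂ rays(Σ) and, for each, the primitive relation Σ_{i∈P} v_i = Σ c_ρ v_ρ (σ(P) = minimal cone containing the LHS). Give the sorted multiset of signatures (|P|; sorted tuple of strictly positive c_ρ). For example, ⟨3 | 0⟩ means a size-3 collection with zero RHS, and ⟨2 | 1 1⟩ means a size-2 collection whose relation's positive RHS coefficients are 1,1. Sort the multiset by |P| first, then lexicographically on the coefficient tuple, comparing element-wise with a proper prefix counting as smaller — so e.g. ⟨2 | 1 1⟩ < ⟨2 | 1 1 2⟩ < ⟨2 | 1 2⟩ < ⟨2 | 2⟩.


Σ has 24 primitive collections:

  • {4,8}:  v_{4} + v_{8} = 0  so sig = ⟨2 | 0⟩
  • {10,11}:  v_{10} + v_{11} = v_{6}  so sig = ⟨2 | 1⟩
  • {2,5}:  v_{2} + v_{5} = v_{3} + v_{4}  so sig = ⟨2 | 1 1⟩
  • {7,8}:  v_{7} + v_{8} = v_{3} + v_{5}  so sig = ⟨2 | 1 1⟩
  • {1,4}:  v_{1} + v_{4} = v_{2} + v_{6} + v_{11}  so sig = ⟨2 | 1 1 1⟩
  • {1,5}:  v_{1} + v_{5} = v_{3} + v_{6} + v_{11}  so sig = ⟨2 | 1 1 1⟩
  • {5,8}:  v_{5} + v_{8} = v_{3} + v_{9} + v_{10}  so sig = ⟨2 | 1 1 1⟩
  • {5,11}:  v_{5} + v_{11} = v_{3} + v_{4} + v_{6} + v_{9}  so sig = ⟨2 | 1 1 1 1⟩
  • {1,7}:  v_{1} + v_{7} = 2·v_{3} + v_{4} + v_{6} + v_{11}  so sig = ⟨2 | 1 1 1 2⟩
  • {1,10}:  v_{1} + v_{10} = v_{2} + 2·v_{6} + v_{8}  so sig = ⟨2 | 1 1 2⟩
  • {7,11}:  v_{7} + v_{11} = 2·v_{3} + 2·v_{4} + v_{6} + v_{9}  so sig = ⟨2 | 1 1 2 2⟩
  • {1,9}:  v_{1} + v_{9} = v_{8} + 2·v_{11}  so sig = ⟨2 | 1 2⟩
  • {2,7}:  v_{2} + v_{7} = 2·v_{3} + 2·v_{4}  so sig = ⟨2 | 2 2⟩
  • {0,3,6}:  v_{0} + v_{3} + v_{6} = 0  so sig = ⟨3 | 0⟩
  • {2,9,10}:  v_{2} + v_{9} + v_{10} = 0  so sig = ⟨3 | 0⟩
  • {2,6,9}:  v_{2} + v_{6} + v_{9} = v_{11}  so sig = ⟨3 | 1⟩
  • {3,4,5}:  v_{3} + v_{4} + v_{5} = v_{7}  so sig = ⟨3 | 1⟩
  • {0,3,11}:  v_{0} + v_{3} + v_{11} = v_{2} + v_{9}  so sig = ⟨3 | 1 1⟩
  • {0,6,7}:  v_{0} + v_{6} + v_{7} = v_{4} + v_{5}  so sig = ⟨3 | 1 1⟩
  • {0,1,3}:  v_{0} + v_{1} + v_{3} = v_{2} + v_{8} + v_{11}  so sig = ⟨3 | 1 1 1⟩
  • {0,5,6}:  v_{0} + v_{5} + v_{6} = v_{4} + v_{9} + v_{10}  so sig = ⟨3 | 1 1 1⟩
  • {7,9,10}:  v_{7} + v_{9} + v_{10} = 2·v_{5}  so sig = ⟨3 | 2⟩
  • {2,6,8,11}:  v_{2} + v_{6} + v_{8} + v_{11} = v_{1}  so sig = ⟨4 | 1⟩
  • {3,4,9,10}:  v_{3} + v_{4} + v_{9} + v_{10} = v_{5}  so sig = ⟨4 | 1⟩

Hence PRS(X_Σ) =
    |P|=2: 13 collections, coeffs (), (1), (1,1), (1,1), (1,1,1), (1,1,1), (1,1,1), (1,1,1,1), (1,1,1,2), (1,1,2), (1,1,2,2), (1,2), (2,2)
    |P|=3: 9 collections, coeffs (), (), (1), (1), (1,1), (1,1), (1,1,1), (1,1,1), (2)
    |P|=4: 2 collections, coeffs (1), (1)


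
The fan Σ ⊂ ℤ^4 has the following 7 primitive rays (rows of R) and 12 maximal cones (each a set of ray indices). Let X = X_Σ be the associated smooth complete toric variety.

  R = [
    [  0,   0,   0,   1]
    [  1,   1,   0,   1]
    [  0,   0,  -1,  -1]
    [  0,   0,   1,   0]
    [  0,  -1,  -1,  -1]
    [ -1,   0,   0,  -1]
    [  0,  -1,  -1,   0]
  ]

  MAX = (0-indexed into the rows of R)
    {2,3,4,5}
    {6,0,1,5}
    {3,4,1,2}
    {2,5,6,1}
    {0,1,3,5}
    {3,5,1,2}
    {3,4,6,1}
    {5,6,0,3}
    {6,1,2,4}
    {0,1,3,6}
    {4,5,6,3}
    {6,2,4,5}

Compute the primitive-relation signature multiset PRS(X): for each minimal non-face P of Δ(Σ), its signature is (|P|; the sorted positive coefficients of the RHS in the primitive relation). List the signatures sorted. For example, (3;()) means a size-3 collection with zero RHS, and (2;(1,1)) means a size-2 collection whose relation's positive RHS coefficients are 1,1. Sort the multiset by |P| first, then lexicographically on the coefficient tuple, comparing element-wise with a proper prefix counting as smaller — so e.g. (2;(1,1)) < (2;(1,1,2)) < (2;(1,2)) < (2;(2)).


5 collections generate NE(X_Σ); each relation:

  {0,4}:  v_{0} + v_{4} = v_{6}  ⇒ sig = (2;(1))
  {0,2}:  v_{0} + v_{2} = v_{1} + v_{5} + v_{6}  ⇒ sig = (2;(1,1,1))
  {1,4,5}:  v_{1} + v_{4} + v_{5} = v_{2}  ⇒ sig = (3;(1))
  {2,3,6}:  v_{2} + v_{3} + v_{6} = v_{4}  ⇒ sig = (3;(1))
  {1,3,5,6}:  v_{1} + v_{3} + v_{5} + v_{6} = 0  ⇒ sig = (4;())

Hence PRS(X_Σ) =
{ (2;(1)),  (2;(1,1,1)),  (3;(1)) ×2,  (4;()) }


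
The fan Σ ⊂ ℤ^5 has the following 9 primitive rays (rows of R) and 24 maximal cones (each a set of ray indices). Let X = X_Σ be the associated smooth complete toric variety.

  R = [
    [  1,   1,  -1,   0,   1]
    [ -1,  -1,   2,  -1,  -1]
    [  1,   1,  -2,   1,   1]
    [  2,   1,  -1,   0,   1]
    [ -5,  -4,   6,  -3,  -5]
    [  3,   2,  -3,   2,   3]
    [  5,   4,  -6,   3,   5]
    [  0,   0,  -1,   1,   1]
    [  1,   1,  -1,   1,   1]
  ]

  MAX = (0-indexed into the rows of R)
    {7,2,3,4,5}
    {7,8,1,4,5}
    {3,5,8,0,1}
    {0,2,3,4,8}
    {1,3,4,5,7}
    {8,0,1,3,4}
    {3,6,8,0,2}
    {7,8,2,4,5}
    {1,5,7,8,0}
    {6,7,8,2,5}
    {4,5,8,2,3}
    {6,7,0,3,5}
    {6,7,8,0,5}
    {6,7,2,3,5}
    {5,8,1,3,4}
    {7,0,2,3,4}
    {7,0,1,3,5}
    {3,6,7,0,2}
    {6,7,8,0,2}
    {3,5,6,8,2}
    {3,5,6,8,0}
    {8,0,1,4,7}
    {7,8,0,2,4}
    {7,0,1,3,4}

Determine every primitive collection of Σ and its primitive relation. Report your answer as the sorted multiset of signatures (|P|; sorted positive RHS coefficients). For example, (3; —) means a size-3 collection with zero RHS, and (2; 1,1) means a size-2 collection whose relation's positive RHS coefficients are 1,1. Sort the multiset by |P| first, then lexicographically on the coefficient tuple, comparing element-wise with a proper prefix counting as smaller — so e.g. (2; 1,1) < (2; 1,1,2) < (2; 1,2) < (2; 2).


The 6 primitive collections of Σ (r=9, n=5):

  • {1,2}:  v_{1} + v_{2} = 0  ⇒ sig = (2; —)
  • {4,6}:  v_{4} + v_{6} = 0  ⇒ sig = (2; —)
  • {1,6}:  v_{1} + v_{6} = v_{0} + v_{5}  ⇒ sig = (2; 1,1)
  • {0,2,5}:  v_{0} + v_{2} + v_{5} = v_{6}  ⇒ sig = (3; 1)
  • {0,4,5}:  v_{0} + v_{4} + v_{5} = v_{1}  ⇒ sig = (3; 1)
  • {3,7,8}:  v_{3} + v_{7} + v_{8} = v_{5}  ⇒ sig = (3; 1)

Signatures (|P|; sorted positive RHS coefficients), sorted:
    (2; —)
    (2; —)
    (2; 1,1)
    (3; 1)
    (3; 1)
    (3; 1)


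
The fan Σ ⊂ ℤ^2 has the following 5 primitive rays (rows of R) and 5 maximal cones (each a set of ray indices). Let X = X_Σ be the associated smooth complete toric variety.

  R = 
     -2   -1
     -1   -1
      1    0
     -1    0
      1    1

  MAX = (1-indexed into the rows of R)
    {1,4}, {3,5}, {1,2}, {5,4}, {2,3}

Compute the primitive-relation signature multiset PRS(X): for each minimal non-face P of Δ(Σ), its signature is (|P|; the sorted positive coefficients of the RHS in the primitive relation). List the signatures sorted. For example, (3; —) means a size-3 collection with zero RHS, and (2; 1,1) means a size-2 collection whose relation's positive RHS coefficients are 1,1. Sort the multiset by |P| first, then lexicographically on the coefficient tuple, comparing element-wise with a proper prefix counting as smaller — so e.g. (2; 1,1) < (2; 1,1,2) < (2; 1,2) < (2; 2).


|primitive collections| = 5. Relations:

  P = {2,5}:  v_{2} + v_{5} = 0  ⟹  sig = (2; —)
  P = {3,4}:  v_{3} + v_{4} = 0  ⟹  sig = (2; —)
  P = {1,3}:  v_{1} + v_{3} = v_{2}  ⟹  sig = (2; 1)
  P = {1,5}:  v_{1} + v_{5} = v_{4}  ⟹  sig = (2; 1)
  P = {2,4}:  v_{2} + v_{4} = v_{1}  ⟹  sig = (2; 1)

so the primitive-relation signature multiset is
    (2; —)
    (2; —)
    (2; 1)
    (2; 1)
    (2; 1)


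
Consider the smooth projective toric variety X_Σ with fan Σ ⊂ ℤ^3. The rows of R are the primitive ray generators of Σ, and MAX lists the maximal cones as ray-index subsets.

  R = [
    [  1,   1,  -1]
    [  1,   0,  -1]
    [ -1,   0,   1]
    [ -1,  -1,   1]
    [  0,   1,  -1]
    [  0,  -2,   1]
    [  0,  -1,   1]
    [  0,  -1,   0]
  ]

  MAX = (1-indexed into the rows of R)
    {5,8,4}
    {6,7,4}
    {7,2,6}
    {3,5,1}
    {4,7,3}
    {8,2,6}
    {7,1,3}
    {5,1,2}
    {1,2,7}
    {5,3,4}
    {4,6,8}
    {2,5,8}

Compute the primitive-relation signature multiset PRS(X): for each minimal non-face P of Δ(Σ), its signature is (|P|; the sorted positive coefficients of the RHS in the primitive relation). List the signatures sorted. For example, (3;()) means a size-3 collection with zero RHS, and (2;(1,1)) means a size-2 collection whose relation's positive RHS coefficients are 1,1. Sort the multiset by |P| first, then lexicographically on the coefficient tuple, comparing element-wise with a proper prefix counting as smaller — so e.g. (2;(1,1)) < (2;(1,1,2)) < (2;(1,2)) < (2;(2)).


10 collections generate NE(X_Σ); each relation:

  • {1,4}:  v_{1} + v_{4} = 0 — sig = (2;())
  • {2,3}:  v_{2} + v_{3} = 0 — sig = (2;())
  • {5,7}:  v_{5} + v_{7} = 0 — sig = (2;())
  • {1,8}:  v_{1} + v_{8} = v_{2} — sig = (2;(1))
  • {2,4}:  v_{2} + v_{4} = v_{8} — sig = (2;(1))
  • {3,8}:  v_{3} + v_{8} = v_{4} — sig = (2;(1))
  • {5,6}:  v_{5} + v_{6} = v_{8} — sig = (2;(1))
  • {7,8}:  v_{7} + v_{8} = v_{6} — sig = (2;(1))
  • {1,6}:  v_{1} + v_{6} = v_{2} + v_{7} — sig = (2;(1,1))
  • {3,6}:  v_{3} + v_{6} = v_{4} + v_{7} — sig = (2;(1,1))

so the primitive-relation signature multiset is
{ (2;()) ×3,  (2;(1)) ×5,  (2;(1,1)) ×2 }


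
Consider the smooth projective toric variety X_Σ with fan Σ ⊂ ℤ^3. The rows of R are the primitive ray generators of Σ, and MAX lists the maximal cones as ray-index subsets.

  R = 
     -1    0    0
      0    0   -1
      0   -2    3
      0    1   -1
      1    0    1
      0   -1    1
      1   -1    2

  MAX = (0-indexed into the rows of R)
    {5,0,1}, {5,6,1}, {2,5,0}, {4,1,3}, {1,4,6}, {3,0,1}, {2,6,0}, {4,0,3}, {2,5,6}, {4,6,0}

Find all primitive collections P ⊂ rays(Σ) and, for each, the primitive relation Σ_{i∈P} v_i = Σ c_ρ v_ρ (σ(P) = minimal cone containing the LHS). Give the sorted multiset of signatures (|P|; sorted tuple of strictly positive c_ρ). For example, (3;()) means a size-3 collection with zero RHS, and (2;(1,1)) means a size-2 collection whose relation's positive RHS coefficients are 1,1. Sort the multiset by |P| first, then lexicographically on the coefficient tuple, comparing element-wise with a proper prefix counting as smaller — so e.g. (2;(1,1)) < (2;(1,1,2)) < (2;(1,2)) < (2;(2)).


9 collections generate NE(X_Σ); each relation:

  P={3,5}:  v_{3} + v_{5} = 0  ⟹  sig = (2;())
  P={3,6}:  v_{3} + v_{6} = v_{4}  ⟹  sig = (2;(1))
  P={4,5}:  v_{4} + v_{5} = v_{6}  ⟹  sig = (2;(1))
  P={2,3}:  v_{2} + v_{3} = v_{0} + v_{6}  ⟹  sig = (2;(1,1))
  P={2,4}:  v_{2} + v_{4} = v_{0} + 2·v_{6}  ⟹  sig = (2;(1,2))
  P={1,2}:  v_{1} + v_{2} = 2·v_{5}  ⟹  sig = (2;(2))
  P={0,1,4}:  v_{0} + v_{1} + v_{4} = 0  ⟹  sig = (3;())
  P={0,1,6}:  v_{0} + v_{1} + v_{6} = v_{5}  ⟹  sig = (3;(1))
  P={0,5,6}:  v_{0} + v_{5} + v_{6} = v_{2}  ⟹  sig = (3;(1))

so the primitive-relation signature multiset is
    (2;())
    (2;(1))
    (2;(1))
    (2;(1,1))
    (2;(1,2))
    (2;(2))
    (3;())
    (3;(1))
    (3;(1))


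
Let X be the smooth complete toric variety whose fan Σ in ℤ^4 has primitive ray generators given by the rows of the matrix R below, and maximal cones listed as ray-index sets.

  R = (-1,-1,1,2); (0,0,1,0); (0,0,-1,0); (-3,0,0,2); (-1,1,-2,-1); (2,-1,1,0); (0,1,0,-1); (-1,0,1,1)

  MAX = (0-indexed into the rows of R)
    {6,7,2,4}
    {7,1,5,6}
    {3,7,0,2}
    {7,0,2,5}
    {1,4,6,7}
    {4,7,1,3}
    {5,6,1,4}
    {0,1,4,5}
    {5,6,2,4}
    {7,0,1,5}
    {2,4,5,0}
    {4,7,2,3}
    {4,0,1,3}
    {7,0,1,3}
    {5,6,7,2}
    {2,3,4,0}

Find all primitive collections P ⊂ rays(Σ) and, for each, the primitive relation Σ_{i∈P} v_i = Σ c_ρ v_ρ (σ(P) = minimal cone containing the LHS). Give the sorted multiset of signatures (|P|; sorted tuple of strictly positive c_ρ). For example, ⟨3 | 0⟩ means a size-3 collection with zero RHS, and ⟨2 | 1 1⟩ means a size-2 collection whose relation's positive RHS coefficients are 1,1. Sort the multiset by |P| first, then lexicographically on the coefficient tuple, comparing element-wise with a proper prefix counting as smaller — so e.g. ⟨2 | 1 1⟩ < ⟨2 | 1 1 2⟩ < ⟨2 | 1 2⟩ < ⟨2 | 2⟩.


The 6 primitive collections of Σ (r=8, n=4):

  P = {1,2}:  v_{1} + v_{2} = 0  ⇒ sig = ⟨2 | 0⟩
  P = {0,6}:  v_{0} + v_{6} = v_{7}  ⇒ sig = ⟨2 | 1⟩
  P = {3,5}:  v_{3} + v_{5} = v_{0}  ⇒ sig = ⟨2 | 1⟩
  P = {3,6}:  v_{3} + v_{6} = v_{4} + 2·v_{7}  ⇒ sig = ⟨2 | 1 2⟩
  P = {4,5,7}:  v_{4} + v_{5} + v_{7} = 0  ⇒ sig = ⟨3 | 0⟩
  P = {0,4,7}:  v_{0} + v_{4} + v_{7} = v_{3}  ⇒ sig = ⟨3 | 1⟩

so the primitive-relation signature multiset is
    ⟨2 | 0⟩
    ⟨2 | 1⟩
    ⟨2 | 1⟩
    ⟨2 | 1 2⟩
    ⟨3 | 0⟩
    ⟨3 | 1⟩
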